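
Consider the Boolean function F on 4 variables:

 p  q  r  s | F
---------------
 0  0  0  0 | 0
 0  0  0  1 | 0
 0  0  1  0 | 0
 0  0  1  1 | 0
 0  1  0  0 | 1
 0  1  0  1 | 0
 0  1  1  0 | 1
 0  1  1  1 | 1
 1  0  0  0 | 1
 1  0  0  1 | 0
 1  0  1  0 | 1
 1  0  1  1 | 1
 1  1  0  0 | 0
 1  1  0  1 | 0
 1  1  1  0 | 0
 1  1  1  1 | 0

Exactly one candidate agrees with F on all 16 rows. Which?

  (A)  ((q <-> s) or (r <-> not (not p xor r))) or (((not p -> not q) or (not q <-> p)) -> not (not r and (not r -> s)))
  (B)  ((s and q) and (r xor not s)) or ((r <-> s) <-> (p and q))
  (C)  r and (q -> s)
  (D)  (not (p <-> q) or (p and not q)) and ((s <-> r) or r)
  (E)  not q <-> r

D

(A) disagrees with F on (0,0,0,0) (formula → 1, table → 0); rule it out.
(B) disagrees with F on (0,0,0,1) (formula → 1, table → 0); rule it out.
(C) disagrees with F on (0,0,1,0) (formula → 1, table → 0); rule it out.
(E) disagrees with F on (0,0,1,0) (formula → 1, table → 0); rule it out.
Only (D) survives; checking it on all 16 rows confirms it matches F.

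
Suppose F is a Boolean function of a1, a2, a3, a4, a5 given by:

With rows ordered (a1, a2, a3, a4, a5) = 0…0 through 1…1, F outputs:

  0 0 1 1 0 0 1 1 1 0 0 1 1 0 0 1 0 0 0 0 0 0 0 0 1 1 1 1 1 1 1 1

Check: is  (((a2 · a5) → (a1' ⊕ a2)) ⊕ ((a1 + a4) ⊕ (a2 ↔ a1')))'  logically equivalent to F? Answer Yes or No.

Check the formula against F row by row:
  a1=0, a2=0, a3=0, a4=0, a5=0: formula gives 0, F = 0 ✓
  a1=0, a2=0, a3=0, a4=0, a5=1: formula gives 0, F = 0 ✓
  a1=0, a2=0, a3=0, a4=1, a5=0: formula gives 1, F = 1 ✓
  a1=0, a2=0, a3=0, a4=1, a5=1: formula gives 1, F = 1 ✓
  …and likewise for the remaining 28 rows.
No disagreement on any input; they are logically equivalent.

Yes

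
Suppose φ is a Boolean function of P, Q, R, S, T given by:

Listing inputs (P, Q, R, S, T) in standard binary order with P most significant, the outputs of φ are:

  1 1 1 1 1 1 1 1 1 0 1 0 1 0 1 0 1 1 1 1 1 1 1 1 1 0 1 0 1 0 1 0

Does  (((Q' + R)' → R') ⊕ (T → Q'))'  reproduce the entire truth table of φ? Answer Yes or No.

Evaluate (((Q' + R)' → R') ⊕ (T → Q'))' on each row and compare to φ:
  P=0, Q=0, R=0, S=0, T=0: formula gives 1, φ = 1 ✓
  P=0, Q=0, R=0, S=0, T=1: formula gives 1, φ = 1 ✓
  P=0, Q=0, R=0, S=1, T=0: formula gives 1, φ = 1 ✓
  P=0, Q=0, R=0, S=1, T=1: formula gives 1, φ = 1 ✓
  …and likewise for the remaining 28 rows.
Every row agrees, so the formula is equivalent.

Yes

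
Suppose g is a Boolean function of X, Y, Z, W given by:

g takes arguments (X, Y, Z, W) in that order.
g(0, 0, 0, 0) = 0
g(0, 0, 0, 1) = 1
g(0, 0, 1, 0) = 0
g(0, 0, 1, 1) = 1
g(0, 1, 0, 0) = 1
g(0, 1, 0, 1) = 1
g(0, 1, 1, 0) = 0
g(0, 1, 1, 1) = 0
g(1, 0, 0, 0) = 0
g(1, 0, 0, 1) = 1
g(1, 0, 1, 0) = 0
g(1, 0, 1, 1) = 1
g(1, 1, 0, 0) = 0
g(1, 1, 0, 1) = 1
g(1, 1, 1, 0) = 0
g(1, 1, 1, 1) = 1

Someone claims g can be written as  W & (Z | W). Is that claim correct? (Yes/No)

No

Check the formula against g row by row:
  X=0, Y=0, Z=0, W=0: formula gives 0, g = 0 ✓
  X=0, Y=0, Z=0, W=1: formula gives 1, g = 1 ✓
  X=0, Y=0, Z=1, W=0: formula gives 0, g = 0 ✓
  X=0, Y=0, Z=1, W=1: formula gives 1, g = 1 ✓
  X=0, Y=1, Z=0, W=0: formula gives 0, but g = 1 ✗
Since they disagree at (0,1,0,0), the expression is not a correct formula for g.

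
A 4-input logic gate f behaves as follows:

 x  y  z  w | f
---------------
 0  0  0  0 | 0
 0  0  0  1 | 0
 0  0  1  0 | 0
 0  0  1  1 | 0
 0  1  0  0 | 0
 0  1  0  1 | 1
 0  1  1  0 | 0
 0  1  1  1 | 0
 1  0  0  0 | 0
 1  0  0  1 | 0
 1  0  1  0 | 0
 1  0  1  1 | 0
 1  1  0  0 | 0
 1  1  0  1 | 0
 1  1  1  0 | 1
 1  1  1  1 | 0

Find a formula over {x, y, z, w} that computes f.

f=1 on 2 inputs: (0,1,0,1), (1,1,1,0). Reading each as a conjunction of literals (¬x·y·¬z·w, x·y·z·¬w) and taking the OR gives the canonical DNF.

f(x, y, z, w) = (((not x and y) and not z) and w) or (((x and y) and z) and not w)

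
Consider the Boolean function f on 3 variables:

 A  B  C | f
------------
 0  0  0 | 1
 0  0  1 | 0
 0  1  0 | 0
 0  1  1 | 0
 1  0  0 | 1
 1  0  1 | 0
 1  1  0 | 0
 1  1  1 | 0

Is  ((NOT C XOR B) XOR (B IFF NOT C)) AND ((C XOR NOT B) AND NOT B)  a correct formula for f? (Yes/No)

Yes

Evaluate ((NOT C XOR B) XOR (B IFF NOT C)) AND ((C XOR NOT B) AND NOT B) on each row and compare to f:
  A=0, B=0, C=0: formula gives 1, f = 1 ✓
  A=0, B=0, C=1: formula gives 0, f = 0 ✓
  A=0, B=1, C=0: formula gives 0, f = 0 ✓
  A=0, B=1, C=1: formula gives 0, f = 0 ✓
  A=1, B=0, C=0: formula gives 1, f = 1 ✓
  …and likewise for the remaining 3 rows.
All 8 rows match — the expression computes f exactly.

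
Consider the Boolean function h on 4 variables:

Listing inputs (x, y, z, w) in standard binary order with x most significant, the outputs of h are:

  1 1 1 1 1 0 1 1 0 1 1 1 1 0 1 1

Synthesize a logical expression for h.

h(x, y, z, w) = (((((x' · y) · z') · w) + (((x · y') · z') · w')) + (((x · y) · z') · w))'

There are just 3 zero rows: (0,1,0,1), (1,0,0,0), (1,1,0,1). Their minterms are ¬x·y·¬z·w, x·¬y·¬z·¬w, x·y·¬z·w; the OR of those covers precisely the 0-outputs, and negating it yields h.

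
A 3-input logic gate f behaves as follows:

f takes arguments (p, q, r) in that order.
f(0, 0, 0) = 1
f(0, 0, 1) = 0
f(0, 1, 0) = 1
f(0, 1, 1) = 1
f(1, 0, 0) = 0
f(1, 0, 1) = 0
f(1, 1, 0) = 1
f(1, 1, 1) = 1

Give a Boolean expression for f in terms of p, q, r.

f is 0 on only 3 rows — (0,0,1), (1,0,0), (1,0,1). Writing each as a minterm (¬p·¬q·r, p·¬q·¬r, p·¬q·r) and OR-ing them characterizes exactly where f=0, so f is the negation of that disjunction.

f(p, q, r) = ((((p' · q') · r) + ((p · q') · r')) + ((p · q') · r))'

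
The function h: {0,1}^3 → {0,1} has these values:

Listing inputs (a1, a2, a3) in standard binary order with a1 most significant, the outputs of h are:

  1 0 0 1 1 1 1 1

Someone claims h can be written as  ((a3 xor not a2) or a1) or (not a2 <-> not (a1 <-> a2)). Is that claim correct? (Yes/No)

Check the formula against h row by row:
  a1=0, a2=0, a3=0: formula gives 1, h = 1 ✓
  a1=0, a2=0, a3=1: formula gives 0, h = 0 ✓
  a1=0, a2=1, a3=0: formula gives 0, h = 0 ✓
  a1=0, a2=1, a3=1: formula gives 1, h = 1 ✓
  a1=1, a2=0, a3=0: formula gives 1, h = 1 ✓
  …and likewise for the remaining 3 rows.
No disagreement on any input; they are logically equivalent.

Yes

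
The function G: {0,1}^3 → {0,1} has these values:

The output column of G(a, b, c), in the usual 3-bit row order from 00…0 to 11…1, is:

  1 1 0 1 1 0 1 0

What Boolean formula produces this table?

G is 0 on only 3 rows — (0,1,0), (1,0,1), (1,1,1). Writing each as a minterm (¬a·b·¬c, a·¬b·c, a·b·c) and OR-ing them characterizes exactly where G=0, so G is the negation of that disjunction.

G(a, b, c) = not ((((not a and b) and not c) or ((a and not b) and c)) or ((a and b) and c))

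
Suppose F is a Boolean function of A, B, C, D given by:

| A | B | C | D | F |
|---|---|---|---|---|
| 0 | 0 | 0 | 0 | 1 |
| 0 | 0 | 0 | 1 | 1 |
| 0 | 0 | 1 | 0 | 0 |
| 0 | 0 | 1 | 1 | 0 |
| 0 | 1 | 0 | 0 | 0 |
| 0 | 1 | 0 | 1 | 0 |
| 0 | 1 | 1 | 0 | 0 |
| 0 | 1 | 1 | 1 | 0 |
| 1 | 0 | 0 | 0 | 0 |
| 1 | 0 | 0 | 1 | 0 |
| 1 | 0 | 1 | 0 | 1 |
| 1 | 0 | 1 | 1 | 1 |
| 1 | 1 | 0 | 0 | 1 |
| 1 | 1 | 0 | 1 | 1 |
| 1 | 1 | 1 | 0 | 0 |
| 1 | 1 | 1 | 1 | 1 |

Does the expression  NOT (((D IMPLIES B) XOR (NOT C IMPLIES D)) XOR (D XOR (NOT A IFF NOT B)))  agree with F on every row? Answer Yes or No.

No

Evaluate NOT (((D IMPLIES B) XOR (NOT C IMPLIES D)) XOR (D XOR (NOT A IFF NOT B))) on each row and compare to F:
  A=0, B=0, C=0, D=0: formula gives 1, F = 1 ✓
  A=0, B=0, C=0, D=1: formula gives 0, but F = 1 ✗
A single disagreement suffices: at (0,0,0,1) they differ, so the formula does not compute F.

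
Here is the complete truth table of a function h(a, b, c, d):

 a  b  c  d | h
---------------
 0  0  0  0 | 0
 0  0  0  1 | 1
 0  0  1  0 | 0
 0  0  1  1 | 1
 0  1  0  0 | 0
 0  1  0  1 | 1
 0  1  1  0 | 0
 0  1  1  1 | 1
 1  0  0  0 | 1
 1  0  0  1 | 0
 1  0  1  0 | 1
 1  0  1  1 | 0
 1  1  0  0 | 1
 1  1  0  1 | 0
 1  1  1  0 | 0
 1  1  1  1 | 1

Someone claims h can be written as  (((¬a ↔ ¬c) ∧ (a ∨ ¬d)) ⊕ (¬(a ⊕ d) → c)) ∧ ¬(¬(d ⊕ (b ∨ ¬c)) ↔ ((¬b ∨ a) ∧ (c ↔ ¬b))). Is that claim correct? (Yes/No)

No

Test each input against both h and the formula:
  a=0, b=0, c=0, d=0: formula gives 0, h = 0 ✓
  a=0, b=0, c=0, d=1: formula gives 1, h = 1 ✓
  a=0, b=0, c=1, d=0: formula gives 0, h = 0 ✓
  a=0, b=0, c=1, d=1: formula gives 1, h = 1 ✓
  …
  a=1, b=0, c=0, d=0: formula gives 0, but h = 1 ✗
A single disagreement suffices: at (1,0,0,0) they differ, so the formula does not compute h.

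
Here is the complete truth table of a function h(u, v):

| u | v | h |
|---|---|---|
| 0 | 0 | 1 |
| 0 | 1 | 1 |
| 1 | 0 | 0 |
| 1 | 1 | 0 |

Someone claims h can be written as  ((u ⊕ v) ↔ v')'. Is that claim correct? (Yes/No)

Yes

Check the formula against h row by row:
  u=0, v=0: formula gives 1, h = 1 ✓
  u=0, v=1: formula gives 1, h = 1 ✓
  u=1, v=0: formula gives 0, h = 0 ✓
  u=1, v=1: formula gives 0, h = 0 ✓
No disagreement on any input; they are logically equivalent.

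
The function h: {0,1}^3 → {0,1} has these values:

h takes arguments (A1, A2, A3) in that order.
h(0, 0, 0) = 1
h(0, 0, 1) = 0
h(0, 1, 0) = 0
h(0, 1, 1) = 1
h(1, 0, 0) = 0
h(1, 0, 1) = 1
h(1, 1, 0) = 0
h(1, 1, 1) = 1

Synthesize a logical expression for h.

h(A1, A2, A3) = ((((¬A1 ∧ ¬A2) ∧ ¬A3) ∨ ((¬A1 ∧ A2) ∧ A3)) ∨ ((A1 ∧ ¬A2) ∧ A3)) ∨ ((A1 ∧ A2) ∧ A3)

h=1 on 4 inputs: (0,0,0), (0,1,1), (1,0,1), (1,1,1). Reading each as a conjunction of literals (¬A1·¬A2·¬A3, ¬A1·A2·A3, A1·¬A2·A3, A1·A2·A3) and taking the OR gives the canonical DNF.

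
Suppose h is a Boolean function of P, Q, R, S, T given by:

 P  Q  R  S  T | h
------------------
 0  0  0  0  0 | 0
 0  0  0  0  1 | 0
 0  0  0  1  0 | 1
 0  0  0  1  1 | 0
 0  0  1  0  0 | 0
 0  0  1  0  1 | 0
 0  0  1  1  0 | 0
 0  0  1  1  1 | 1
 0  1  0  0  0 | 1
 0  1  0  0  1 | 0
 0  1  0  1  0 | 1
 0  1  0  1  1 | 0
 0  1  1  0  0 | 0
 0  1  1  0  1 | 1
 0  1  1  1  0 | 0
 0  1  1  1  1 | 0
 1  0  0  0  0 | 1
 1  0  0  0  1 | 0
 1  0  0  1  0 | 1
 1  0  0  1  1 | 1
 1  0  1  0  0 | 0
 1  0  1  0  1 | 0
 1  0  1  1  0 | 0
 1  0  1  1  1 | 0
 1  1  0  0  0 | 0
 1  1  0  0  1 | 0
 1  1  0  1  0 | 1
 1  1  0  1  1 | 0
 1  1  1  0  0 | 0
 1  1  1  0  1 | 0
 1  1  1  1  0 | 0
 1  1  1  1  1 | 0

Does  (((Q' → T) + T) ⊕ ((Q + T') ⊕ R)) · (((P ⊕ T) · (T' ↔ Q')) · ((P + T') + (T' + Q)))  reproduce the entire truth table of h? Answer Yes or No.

No

Check the formula against h row by row:
  P=0, Q=0, R=0, S=0, T=0: formula gives 0, h = 0 ✓
  P=0, Q=0, R=0, S=0, T=1: formula gives 0, h = 0 ✓
  P=0, Q=0, R=0, S=1, T=0: formula gives 0, but h = 1 ✗
A single disagreement suffices: at (0,0,0,1,0) they differ, so the formula does not compute h.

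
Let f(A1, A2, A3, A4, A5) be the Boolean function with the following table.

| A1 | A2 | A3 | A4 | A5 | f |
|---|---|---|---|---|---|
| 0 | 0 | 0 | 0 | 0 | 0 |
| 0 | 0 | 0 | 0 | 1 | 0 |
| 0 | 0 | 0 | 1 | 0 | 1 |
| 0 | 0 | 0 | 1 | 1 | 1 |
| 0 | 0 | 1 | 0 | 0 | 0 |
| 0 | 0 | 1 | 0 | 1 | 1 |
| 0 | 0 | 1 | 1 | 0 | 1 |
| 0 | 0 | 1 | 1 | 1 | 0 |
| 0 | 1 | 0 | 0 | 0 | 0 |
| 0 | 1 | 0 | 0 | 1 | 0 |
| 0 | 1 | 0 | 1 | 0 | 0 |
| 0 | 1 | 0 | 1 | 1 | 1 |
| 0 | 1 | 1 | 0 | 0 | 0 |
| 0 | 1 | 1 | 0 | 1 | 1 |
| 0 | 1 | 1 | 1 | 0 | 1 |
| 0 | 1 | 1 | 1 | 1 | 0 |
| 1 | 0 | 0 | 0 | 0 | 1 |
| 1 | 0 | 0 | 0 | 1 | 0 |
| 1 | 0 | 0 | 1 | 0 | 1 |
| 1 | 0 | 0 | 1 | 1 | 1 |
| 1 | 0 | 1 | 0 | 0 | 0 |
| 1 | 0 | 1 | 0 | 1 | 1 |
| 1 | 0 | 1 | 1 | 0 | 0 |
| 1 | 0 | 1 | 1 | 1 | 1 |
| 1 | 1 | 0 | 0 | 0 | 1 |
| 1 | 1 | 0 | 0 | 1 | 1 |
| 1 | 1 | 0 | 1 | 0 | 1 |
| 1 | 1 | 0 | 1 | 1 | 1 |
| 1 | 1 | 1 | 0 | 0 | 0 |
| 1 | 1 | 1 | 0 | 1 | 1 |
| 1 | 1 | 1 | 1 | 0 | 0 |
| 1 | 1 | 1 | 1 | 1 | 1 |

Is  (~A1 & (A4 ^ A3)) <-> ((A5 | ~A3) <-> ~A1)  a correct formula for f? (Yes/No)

No

Evaluate (~A1 & (A4 ^ A3)) <-> ((A5 | ~A3) <-> ~A1) on each row and compare to f:
  A1=0, A2=0, A3=0, A4=0, A5=0: formula gives 0, f = 0 ✓
  A1=0, A2=0, A3=0, A4=0, A5=1: formula gives 0, f = 0 ✓
  A1=0, A2=0, A3=0, A4=1, A5=0: formula gives 1, f = 1 ✓
  A1=0, A2=0, A3=0, A4=1, A5=1: formula gives 1, f = 1 ✓
  …
  A1=0, A2=1, A3=0, A4=1, A5=0: formula gives 1, but f = 0 ✗
Row (0,1,0,1,0) is a counterexample, so the formula is not equivalent to f.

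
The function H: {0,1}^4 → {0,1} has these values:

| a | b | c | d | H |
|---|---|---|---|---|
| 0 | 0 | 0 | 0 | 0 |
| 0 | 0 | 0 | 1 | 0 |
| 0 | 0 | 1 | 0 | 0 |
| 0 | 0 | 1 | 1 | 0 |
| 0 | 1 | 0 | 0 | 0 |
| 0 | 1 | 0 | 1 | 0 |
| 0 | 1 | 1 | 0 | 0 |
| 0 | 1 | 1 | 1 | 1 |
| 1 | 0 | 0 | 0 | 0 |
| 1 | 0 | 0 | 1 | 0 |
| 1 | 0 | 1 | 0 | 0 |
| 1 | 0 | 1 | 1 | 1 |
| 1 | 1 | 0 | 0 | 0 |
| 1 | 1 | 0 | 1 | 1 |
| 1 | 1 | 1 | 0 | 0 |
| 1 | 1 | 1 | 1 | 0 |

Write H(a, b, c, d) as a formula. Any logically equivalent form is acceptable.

The 1-rows are (0,1,1,1), (1,0,1,1), (1,1,0,1). Each contributes one minterm — ¬a·b·c·d; a·¬b·c·d; a·b·¬c·d — and their disjunction is a sum-of-products form of H.

H(a, b, c, d) = ((((not a and b) and c) and d) or (((a and not b) and c) and d)) or (((a and b) and not c) and d)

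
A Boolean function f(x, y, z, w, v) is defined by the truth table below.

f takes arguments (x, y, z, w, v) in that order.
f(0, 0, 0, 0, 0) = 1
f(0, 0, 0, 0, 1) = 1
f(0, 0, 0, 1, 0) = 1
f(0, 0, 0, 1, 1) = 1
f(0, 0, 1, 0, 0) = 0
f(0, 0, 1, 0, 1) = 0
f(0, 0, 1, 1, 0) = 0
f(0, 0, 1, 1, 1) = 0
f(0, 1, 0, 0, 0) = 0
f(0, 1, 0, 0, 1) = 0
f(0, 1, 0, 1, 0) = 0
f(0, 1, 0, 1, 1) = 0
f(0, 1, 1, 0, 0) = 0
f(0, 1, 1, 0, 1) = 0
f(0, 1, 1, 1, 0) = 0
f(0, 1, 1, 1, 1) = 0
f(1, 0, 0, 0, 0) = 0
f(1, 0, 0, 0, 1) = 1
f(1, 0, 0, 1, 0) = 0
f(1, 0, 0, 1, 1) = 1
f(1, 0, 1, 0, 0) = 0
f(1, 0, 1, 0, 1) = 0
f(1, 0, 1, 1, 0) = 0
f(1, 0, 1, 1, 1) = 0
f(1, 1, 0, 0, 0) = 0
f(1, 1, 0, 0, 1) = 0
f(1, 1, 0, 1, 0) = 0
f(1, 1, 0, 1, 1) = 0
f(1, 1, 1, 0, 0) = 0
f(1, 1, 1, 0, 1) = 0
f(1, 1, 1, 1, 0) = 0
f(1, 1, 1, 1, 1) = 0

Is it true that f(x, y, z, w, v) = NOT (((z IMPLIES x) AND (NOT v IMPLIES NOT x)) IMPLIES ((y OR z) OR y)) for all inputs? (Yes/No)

Yes

Test each input against both f and the formula:
  x=0, y=0, z=0, w=0, v=0: formula gives 1, f = 1 ✓
  x=0, y=0, z=0, w=0, v=1: formula gives 1, f = 1 ✓
  x=0, y=0, z=0, w=1, v=0: formula gives 1, f = 1 ✓
  x=0, y=0, z=0, w=1, v=1: formula gives 1, f = 1 ✓
  …and likewise for the remaining 28 rows.
Every row agrees, so the formula is equivalent.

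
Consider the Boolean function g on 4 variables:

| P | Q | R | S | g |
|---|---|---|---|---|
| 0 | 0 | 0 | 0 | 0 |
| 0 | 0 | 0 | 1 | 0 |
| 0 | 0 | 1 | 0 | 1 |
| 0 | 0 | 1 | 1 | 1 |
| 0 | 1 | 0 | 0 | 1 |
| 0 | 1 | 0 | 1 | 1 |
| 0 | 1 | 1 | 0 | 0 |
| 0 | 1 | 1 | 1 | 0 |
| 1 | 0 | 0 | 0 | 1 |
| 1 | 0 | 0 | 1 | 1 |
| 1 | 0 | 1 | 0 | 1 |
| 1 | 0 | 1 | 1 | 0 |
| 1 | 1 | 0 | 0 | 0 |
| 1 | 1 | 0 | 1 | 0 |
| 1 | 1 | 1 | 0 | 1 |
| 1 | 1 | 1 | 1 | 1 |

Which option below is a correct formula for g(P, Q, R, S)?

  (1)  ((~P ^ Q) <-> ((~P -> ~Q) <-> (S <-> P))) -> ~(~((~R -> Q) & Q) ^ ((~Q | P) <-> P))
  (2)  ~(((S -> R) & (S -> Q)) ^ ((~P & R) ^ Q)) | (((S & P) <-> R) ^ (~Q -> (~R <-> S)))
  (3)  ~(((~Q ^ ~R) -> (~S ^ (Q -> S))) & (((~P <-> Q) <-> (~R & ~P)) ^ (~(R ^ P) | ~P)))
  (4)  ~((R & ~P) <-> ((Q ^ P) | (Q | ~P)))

3

(1) disagrees with g on (0,0,0,1) (formula → 1, table → 0); rule it out.
(2) disagrees with g on (0,0,0,0) (formula → 1, table → 0); rule it out.
(4) disagrees with g on (0,0,0,0) (formula → 1, table → 0); rule it out.
That leaves (3). Evaluating it on every row reproduces the table of g exactly.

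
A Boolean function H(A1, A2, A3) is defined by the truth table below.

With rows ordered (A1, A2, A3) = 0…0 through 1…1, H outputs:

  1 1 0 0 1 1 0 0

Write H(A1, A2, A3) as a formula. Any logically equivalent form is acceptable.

H(A1, A2, A3) = not A2

The output is the negation of A2.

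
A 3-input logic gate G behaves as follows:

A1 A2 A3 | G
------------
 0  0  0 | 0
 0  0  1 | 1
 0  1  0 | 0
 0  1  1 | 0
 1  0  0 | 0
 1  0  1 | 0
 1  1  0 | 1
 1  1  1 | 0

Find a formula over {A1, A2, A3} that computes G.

The 1-rows are (0,0,1), (1,1,0). Each contributes one minterm — ¬A1·¬A2·A3; A1·A2·¬A3 — and their disjunction is a sum-of-products form of G.

G(A1, A2, A3) = ((~A1 & ~A2) & A3) | ((A1 & A2) & ~A3)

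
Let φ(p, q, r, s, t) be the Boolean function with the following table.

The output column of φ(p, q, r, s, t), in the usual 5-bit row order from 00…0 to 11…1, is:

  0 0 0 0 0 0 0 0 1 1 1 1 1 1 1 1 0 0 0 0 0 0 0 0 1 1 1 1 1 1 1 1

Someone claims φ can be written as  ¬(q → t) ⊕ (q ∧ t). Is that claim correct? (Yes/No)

Evaluate ¬(q → t) ⊕ (q ∧ t) on each row and compare to φ:
  p=0, q=0, r=0, s=0, t=0: formula gives 0, φ = 0 ✓
  p=0, q=0, r=0, s=0, t=1: formula gives 0, φ = 0 ✓
  p=0, q=0, r=0, s=1, t=0: formula gives 0, φ = 0 ✓
  p=0, q=0, r=0, s=1, t=1: formula gives 0, φ = 0 ✓
  … (the remaining 28 rows also agree.)
No disagreement on any input; they are logically equivalent.

Yes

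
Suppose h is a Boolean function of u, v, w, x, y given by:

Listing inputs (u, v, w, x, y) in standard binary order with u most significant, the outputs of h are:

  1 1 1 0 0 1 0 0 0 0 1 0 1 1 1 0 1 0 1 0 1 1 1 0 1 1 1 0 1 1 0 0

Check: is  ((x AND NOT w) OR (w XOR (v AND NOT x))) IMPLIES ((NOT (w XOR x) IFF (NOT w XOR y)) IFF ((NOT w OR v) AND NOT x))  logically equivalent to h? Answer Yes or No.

Check the formula against h row by row:
  u=0, v=0, w=0, x=0, y=0: formula gives 1, h = 1 ✓
  u=0, v=0, w=0, x=0, y=1: formula gives 1, h = 1 ✓
  u=0, v=0, w=0, x=1, y=0: formula gives 1, h = 1 ✓
  u=0, v=0, w=0, x=1, y=1: formula gives 0, h = 0 ✓
  …
  u=0, v=0, w=1, x=1, y=0: formula gives 1, but h = 0 ✗
A single disagreement suffices: at (0,0,1,1,0) they differ, so the formula does not compute h.

No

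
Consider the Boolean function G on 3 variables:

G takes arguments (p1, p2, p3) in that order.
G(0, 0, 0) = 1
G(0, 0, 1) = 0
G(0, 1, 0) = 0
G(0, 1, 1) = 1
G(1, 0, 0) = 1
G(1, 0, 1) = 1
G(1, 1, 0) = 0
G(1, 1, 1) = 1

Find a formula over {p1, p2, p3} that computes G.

G is 0 on only 3 rows — (0,0,1), (0,1,0), (1,1,0). Writing each as a minterm (¬p1·¬p2·p3, ¬p1·p2·¬p3, p1·p2·¬p3) and OR-ing them characterizes exactly where G=0, so G is the negation of that disjunction.

G(p1, p2, p3) = ~((((~p1 & ~p2) & p3) | ((~p1 & p2) & ~p3)) | ((p1 & p2) & ~p3))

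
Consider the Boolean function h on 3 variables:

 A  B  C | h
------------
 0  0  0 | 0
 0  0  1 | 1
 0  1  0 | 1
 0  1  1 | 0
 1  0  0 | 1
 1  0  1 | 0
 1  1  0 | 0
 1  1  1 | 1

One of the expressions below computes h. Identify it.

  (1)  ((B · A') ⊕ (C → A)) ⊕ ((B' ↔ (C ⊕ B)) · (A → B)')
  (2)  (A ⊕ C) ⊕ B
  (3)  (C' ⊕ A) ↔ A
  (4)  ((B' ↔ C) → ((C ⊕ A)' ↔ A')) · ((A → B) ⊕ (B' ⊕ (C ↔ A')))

2

(1) fails at (0,0,0): the formula yields 1, h is 0.
(3) fails at (0,1,0): the formula yields 0, h is 1.
(4) fails at (0,0,1): the formula yields 0, h is 1.
Only (2) survives; checking it on all 8 rows confirms it matches h.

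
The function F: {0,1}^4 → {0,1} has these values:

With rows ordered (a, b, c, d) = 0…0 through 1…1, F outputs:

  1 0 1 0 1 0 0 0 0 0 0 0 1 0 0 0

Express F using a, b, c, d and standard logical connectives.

Collect the rows where F=1 — (0,0,0,0), (0,0,1,0), (0,1,0,0), (1,1,0,0) — and write one minterm per row: ¬a·¬b·¬c·¬d, ¬a·¬b·c·¬d, ¬a·b·¬c·¬d, a·b·¬c·¬d. Their union (logical OR) reproduces the table exactly.

F(a, b, c, d) = (((((not a and not b) and not c) and not d) or (((not a and not b) and c) and not d)) or (((not a and b) and not c) and not d)) or (((a and b) and not c) and not d)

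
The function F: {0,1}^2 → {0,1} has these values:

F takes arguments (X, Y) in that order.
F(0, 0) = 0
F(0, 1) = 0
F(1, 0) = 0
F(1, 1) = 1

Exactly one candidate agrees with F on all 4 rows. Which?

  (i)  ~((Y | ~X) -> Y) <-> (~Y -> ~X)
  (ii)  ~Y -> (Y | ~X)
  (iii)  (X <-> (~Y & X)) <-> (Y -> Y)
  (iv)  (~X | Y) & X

iv

(i) disagrees with F on (0,0) (formula → 1, table → 0); rule it out.
(ii) disagrees with F on (0,0) (formula → 1, table → 0); rule it out.
(iii) disagrees with F on (0,0) (formula → 1, table → 0); rule it out.
Only (iv) survives; checking it on all 4 rows confirms it matches F.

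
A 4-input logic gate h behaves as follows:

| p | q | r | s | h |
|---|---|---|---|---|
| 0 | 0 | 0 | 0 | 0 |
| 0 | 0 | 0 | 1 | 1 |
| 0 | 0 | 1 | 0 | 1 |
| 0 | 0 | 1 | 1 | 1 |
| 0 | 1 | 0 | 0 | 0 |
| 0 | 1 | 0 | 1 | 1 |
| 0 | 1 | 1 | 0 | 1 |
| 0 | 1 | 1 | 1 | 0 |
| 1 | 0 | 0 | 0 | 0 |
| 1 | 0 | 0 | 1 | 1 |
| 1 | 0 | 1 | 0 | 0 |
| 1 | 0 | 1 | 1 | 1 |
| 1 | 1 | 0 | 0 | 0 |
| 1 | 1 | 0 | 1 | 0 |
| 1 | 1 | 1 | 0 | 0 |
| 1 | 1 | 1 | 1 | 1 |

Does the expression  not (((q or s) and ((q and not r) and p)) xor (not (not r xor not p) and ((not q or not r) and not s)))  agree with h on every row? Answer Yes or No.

No

Evaluate not (((q or s) and ((q and not r) and p)) xor (not (not r xor not p) and ((not q or not r) and not s))) on each row and compare to h:
  p=0, q=0, r=0, s=0: formula gives 0, h = 0 ✓
  p=0, q=0, r=0, s=1: formula gives 1, h = 1 ✓
  p=0, q=0, r=1, s=0: formula gives 1, h = 1 ✓
  p=0, q=0, r=1, s=1: formula gives 1, h = 1 ✓
  …
  p=0, q=1, r=1, s=1: formula gives 1, but h = 0 ✗
Row (0,1,1,1) is a counterexample, so the formula is not equivalent to h.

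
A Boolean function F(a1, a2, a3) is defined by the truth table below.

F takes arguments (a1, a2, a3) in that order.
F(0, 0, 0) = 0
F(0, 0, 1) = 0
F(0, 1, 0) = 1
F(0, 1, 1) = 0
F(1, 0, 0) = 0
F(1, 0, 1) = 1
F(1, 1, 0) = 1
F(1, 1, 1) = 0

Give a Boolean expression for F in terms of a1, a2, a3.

Collect the rows where F=1 — (0,1,0), (1,0,1), (1,1,0) — and write one minterm per row: ¬a1·a2·¬a3, a1·¬a2·a3, a1·a2·¬a3. Their union (logical OR) reproduces the table exactly.

F(a1, a2, a3) = (((a1' · a2) · a3') + ((a1 · a2') · a3)) + ((a1 · a2) · a3')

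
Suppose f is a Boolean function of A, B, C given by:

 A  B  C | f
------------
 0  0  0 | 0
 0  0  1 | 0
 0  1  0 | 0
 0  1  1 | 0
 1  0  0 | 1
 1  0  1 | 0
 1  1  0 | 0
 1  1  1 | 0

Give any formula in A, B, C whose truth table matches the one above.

f(A, B, C) = (A & ~B) & ~C

Only row (1,0,0) gives 1. That row's minterm A·¬B·¬C is f directly.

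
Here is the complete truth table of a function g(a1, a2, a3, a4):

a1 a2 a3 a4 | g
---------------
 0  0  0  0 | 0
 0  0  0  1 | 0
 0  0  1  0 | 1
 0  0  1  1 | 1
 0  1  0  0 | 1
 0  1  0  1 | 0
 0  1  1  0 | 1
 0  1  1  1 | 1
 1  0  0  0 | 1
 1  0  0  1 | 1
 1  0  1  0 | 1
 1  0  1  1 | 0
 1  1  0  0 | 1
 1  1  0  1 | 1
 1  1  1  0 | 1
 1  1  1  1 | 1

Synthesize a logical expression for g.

The 0-rows are (0,0,0,0), (0,0,0,1), (0,1,0,1), (1,0,1,1). Take each as a conjunction (¬a1·¬a2·¬a3·¬a4, ¬a1·¬a2·¬a3·a4, ¬a1·a2·¬a3·a4, a1·¬a2·a3·a4), form their disjunction, and complement — that gives a formula that is 1 everywhere g is.

g(a1, a2, a3, a4) = ((((((a1' · a2') · a3') · a4') + (((a1' · a2') · a3') · a4)) + (((a1' · a2) · a3') · a4)) + (((a1 · a2') · a3) · a4))'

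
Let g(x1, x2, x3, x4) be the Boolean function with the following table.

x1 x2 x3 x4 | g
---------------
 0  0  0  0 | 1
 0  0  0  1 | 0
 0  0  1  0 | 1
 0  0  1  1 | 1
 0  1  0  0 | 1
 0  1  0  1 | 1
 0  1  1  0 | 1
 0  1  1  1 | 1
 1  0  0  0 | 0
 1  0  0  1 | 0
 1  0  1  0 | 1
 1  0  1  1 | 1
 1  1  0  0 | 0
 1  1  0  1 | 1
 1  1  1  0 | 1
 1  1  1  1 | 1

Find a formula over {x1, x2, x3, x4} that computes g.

g(x1, x2, x3, x4) = not ((((((not x1 and not x2) and not x3) and x4) or (((x1 and not x2) and not x3) and not x4)) or (((x1 and not x2) and not x3) and x4)) or (((x1 and x2) and not x3) and not x4))

g is 0 on only 4 rows — (0,0,0,1), (1,0,0,0), (1,0,0,1), (1,1,0,0). Writing each as a minterm (¬x1·¬x2·¬x3·x4, x1·¬x2·¬x3·¬x4, x1·¬x2·¬x3·x4, x1·x2·¬x3·¬x4) and OR-ing them characterizes exactly where g=0, so g is the negation of that disjunction.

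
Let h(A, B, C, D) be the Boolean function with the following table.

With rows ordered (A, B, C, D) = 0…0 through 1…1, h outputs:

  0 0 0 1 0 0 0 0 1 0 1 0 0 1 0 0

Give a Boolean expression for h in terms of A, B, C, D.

h(A, B, C, D) = (((((A' · B') · C) · D) + (((A · B') · C') · D')) + (((A · B') · C) · D')) + (((A · B) · C') · D)

Collect the rows where h=1 — (0,0,1,1), (1,0,0,0), (1,0,1,0), (1,1,0,1) — and write one minterm per row: ¬A·¬B·C·D, A·¬B·¬C·¬D, A·¬B·C·¬D, A·B·¬C·D. Their union (logical OR) reproduces the table exactly.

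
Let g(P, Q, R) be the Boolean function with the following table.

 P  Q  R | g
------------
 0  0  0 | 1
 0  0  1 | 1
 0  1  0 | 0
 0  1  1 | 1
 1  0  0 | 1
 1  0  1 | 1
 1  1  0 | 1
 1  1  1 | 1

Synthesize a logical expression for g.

g(P, Q, R) = ~((~P & Q) & ~R)

g is 0 on exactly one input, (0,1,0), whose minterm is ¬P·Q·¬R. So g is the negation of that single conjunction.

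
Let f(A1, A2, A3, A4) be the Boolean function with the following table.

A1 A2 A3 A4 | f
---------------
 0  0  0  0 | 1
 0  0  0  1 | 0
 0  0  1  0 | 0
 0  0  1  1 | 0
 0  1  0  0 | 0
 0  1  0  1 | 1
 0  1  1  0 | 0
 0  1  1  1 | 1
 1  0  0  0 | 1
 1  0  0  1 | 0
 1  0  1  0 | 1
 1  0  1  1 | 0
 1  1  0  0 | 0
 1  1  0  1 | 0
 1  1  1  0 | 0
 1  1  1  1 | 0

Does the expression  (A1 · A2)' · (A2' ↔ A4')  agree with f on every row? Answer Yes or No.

Evaluate (A1 · A2)' · (A2' ↔ A4') on each row and compare to f:
  A1=0, A2=0, A3=0, A4=0: formula gives 1, f = 1 ✓
  A1=0, A2=0, A3=0, A4=1: formula gives 0, f = 0 ✓
  A1=0, A2=0, A3=1, A4=0: formula gives 1, but f = 0 ✗
Since they disagree at (0,0,1,0), the expression is not a correct formula for f.

No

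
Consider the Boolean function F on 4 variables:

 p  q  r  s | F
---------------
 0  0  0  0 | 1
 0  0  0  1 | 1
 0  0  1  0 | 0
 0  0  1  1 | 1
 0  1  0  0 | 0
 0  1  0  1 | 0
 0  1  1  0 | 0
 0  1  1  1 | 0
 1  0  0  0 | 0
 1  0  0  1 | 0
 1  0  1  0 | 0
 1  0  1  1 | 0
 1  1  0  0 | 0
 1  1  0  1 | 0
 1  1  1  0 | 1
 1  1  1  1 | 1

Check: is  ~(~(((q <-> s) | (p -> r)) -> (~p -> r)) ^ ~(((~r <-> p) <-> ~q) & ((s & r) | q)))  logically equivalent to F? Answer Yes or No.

Evaluate ~(~(((q <-> s) | (p -> r)) -> (~p -> r)) ^ ~(((~r <-> p) <-> ~q) & ((s & r) | q))) on each row and compare to F:
  p=0, q=0, r=0, s=0: formula gives 1, F = 1 ✓
  p=0, q=0, r=0, s=1: formula gives 1, F = 1 ✓
  p=0, q=0, r=1, s=0: formula gives 0, F = 0 ✓
  p=0, q=0, r=1, s=1: formula gives 1, F = 1 ✓
  … (the remaining 12 rows also agree.)
No disagreement on any input; they are logically equivalent.

Yes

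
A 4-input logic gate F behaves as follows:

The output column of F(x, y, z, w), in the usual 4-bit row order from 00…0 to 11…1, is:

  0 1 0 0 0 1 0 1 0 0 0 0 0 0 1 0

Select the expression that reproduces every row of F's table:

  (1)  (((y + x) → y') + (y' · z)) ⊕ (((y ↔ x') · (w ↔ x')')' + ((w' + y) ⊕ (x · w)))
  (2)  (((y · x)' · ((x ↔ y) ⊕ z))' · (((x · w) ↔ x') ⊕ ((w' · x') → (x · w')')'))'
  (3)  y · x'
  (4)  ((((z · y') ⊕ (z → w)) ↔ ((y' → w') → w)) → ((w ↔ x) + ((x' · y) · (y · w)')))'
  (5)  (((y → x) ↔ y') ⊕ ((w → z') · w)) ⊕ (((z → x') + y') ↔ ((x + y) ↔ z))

(1) disagrees with F on (0,0,0,1) (formula → 0, table → 1); rule it out.
(2) disagrees with F on (0,0,0,0) (formula → 1, table → 0); rule it out.
(3) disagrees with F on (0,0,0,1) (formula → 0, table → 1); rule it out.
(5) disagrees with F on (0,0,1,0) (formula → 1, table → 0); rule it out.
(4) is the remaining candidate, and it agrees with F on all 16 inputs.

4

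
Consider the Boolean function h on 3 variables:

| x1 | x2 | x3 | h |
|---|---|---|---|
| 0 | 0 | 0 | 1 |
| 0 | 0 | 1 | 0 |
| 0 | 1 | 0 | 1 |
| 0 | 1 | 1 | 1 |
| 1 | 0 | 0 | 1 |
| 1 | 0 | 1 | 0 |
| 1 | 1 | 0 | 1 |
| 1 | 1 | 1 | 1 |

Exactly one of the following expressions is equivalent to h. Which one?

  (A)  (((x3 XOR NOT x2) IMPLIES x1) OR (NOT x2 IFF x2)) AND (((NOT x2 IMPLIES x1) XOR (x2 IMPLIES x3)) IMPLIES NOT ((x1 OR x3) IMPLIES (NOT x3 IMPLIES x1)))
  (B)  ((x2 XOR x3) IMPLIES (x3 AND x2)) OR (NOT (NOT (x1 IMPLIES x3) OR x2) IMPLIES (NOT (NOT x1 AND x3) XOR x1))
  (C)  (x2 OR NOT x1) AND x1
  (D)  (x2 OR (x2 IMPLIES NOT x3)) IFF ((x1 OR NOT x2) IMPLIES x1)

(A) fails at (0,0,0): the formula yields 0, h is 1.
(C) fails at (0,0,0): the formula yields 0, h is 1.
(D) fails at (0,0,0): the formula yields 0, h is 1.
(B) is the remaining candidate, and it agrees with h on all 8 inputs.

B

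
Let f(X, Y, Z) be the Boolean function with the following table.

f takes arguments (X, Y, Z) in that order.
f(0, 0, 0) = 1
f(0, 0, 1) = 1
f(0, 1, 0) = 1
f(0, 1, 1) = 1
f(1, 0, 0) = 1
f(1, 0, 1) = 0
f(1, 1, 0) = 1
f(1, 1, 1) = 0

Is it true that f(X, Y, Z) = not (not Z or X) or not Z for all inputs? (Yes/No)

Test each input against both f and the formula:
  X=0, Y=0, Z=0: formula gives 1, f = 1 ✓
  X=0, Y=0, Z=1: formula gives 1, f = 1 ✓
  X=0, Y=1, Z=0: formula gives 1, f = 1 ✓
  X=0, Y=1, Z=1: formula gives 1, f = 1 ✓
  X=1, Y=0, Z=0: formula gives 1, f = 1 ✓
  …and likewise for the remaining 3 rows.
Every row agrees, so the formula is equivalent.

Yes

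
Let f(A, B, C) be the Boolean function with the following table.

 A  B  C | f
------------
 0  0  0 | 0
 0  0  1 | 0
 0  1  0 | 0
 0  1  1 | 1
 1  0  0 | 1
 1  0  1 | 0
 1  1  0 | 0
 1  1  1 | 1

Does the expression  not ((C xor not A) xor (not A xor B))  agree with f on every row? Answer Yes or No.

Test each input against both f and the formula:
  A=0, B=0, C=0: formula gives 1, but f = 0 ✗
Row (0,0,0) is a counterexample, so the formula is not equivalent to f.

No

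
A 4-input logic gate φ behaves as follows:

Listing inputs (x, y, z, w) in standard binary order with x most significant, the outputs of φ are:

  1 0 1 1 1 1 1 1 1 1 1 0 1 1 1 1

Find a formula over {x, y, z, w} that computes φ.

There are just 2 zero rows: (0,0,0,1), (1,0,1,1). Their minterms are ¬x·¬y·¬z·w, x·¬y·z·w; the OR of those covers precisely the 0-outputs, and negating it yields φ.

φ(x, y, z, w) = ~((((~x & ~y) & ~z) & w) | (((x & ~y) & z) & w))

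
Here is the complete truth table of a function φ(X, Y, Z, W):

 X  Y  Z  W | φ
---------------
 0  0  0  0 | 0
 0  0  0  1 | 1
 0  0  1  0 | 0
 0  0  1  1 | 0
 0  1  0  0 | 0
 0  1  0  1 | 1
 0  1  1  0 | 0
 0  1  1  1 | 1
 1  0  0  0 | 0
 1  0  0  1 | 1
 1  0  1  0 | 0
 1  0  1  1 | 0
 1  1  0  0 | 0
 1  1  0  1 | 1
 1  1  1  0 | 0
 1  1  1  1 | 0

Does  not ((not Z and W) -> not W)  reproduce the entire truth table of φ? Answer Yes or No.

Evaluate not ((not Z and W) -> not W) on each row and compare to φ:
  X=0, Y=0, Z=0, W=0: formula gives 0, φ = 0 ✓
  X=0, Y=0, Z=0, W=1: formula gives 1, φ = 1 ✓
  X=0, Y=0, Z=1, W=0: formula gives 0, φ = 0 ✓
  X=0, Y=0, Z=1, W=1: formula gives 0, φ = 0 ✓
  …
  X=0, Y=1, Z=1, W=1: formula gives 0, but φ = 1 ✗
A single disagreement suffices: at (0,1,1,1) they differ, so the formula does not compute φ.

No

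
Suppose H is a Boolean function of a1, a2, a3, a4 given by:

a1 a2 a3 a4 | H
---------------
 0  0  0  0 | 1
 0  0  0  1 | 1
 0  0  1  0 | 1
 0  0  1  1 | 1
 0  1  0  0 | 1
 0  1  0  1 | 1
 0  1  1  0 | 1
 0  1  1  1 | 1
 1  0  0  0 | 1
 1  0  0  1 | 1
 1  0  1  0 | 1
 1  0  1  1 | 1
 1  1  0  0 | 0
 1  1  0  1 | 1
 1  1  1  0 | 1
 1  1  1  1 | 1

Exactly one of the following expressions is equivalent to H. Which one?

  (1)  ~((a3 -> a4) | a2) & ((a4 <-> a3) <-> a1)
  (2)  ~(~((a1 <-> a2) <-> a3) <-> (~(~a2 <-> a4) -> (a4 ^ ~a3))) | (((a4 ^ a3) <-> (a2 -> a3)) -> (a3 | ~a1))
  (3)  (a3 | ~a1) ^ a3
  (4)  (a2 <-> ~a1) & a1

2

(1) fails at (0,0,0,0): the formula yields 0, H is 1.
(3) fails at (0,0,1,0): the formula yields 0, H is 1.
(4) fails at (0,0,0,0): the formula yields 0, H is 1.
Only (2) survives; checking it on all 16 rows confirms it matches H.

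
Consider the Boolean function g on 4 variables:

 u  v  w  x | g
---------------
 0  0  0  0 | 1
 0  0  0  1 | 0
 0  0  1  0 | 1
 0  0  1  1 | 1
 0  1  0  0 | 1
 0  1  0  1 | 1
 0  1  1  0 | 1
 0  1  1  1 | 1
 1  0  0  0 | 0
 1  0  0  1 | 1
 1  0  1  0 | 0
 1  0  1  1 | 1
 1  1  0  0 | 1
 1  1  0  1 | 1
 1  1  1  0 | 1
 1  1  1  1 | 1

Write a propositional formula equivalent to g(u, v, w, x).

g(u, v, w, x) = ~(((((~u & ~v) & ~w) & x) | (((u & ~v) & ~w) & ~x)) | (((u & ~v) & w) & ~x))

There are just 3 zero rows: (0,0,0,1), (1,0,0,0), (1,0,1,0). Their minterms are ¬u·¬v·¬w·x, u·¬v·¬w·¬x, u·¬v·w·¬x; the OR of those covers precisely the 0-outputs, and negating it yields g.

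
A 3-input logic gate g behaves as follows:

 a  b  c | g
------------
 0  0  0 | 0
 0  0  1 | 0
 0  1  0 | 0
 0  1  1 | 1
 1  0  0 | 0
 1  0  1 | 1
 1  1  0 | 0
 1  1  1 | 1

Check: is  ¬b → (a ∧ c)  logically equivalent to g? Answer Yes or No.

No

Evaluate ¬b → (a ∧ c) on each row and compare to g:
  a=0, b=0, c=0: formula gives 0, g = 0 ✓
  a=0, b=0, c=1: formula gives 0, g = 0 ✓
  a=0, b=1, c=0: formula gives 1, but g = 0 ✗
A single disagreement suffices: at (0,1,0) they differ, so the formula does not compute g.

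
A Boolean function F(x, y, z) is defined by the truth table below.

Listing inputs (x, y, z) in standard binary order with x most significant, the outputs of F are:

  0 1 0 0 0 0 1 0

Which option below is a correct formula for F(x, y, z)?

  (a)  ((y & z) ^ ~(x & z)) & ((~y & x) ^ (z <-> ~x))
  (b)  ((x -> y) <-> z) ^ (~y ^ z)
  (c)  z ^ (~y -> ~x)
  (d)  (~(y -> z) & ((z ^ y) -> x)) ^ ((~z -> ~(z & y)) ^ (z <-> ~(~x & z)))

(b): at (0,0,0) it gives 1, but F = 0 — eliminated.
(c): at (0,0,0) it gives 1, but F = 0 — eliminated.
(d): at (0,0,0) it gives 1, but F = 0 — eliminated.
Only (a) survives; checking it on all 8 rows confirms it matches F.

a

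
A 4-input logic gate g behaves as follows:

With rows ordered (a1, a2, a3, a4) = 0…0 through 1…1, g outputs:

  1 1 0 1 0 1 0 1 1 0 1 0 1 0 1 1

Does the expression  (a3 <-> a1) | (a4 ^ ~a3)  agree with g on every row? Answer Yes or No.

No

Test each input against both g and the formula:
  a1=0, a2=0, a3=0, a4=0: formula gives 1, g = 1 ✓
  a1=0, a2=0, a3=0, a4=1: formula gives 1, g = 1 ✓
  a1=0, a2=0, a3=1, a4=0: formula gives 0, g = 0 ✓
  a1=0, a2=0, a3=1, a4=1: formula gives 1, g = 1 ✓
  a1=0, a2=1, a3=0, a4=0: formula gives 1, but g = 0 ✗
A single disagreement suffices: at (0,1,0,0) they differ, so the formula does not compute g.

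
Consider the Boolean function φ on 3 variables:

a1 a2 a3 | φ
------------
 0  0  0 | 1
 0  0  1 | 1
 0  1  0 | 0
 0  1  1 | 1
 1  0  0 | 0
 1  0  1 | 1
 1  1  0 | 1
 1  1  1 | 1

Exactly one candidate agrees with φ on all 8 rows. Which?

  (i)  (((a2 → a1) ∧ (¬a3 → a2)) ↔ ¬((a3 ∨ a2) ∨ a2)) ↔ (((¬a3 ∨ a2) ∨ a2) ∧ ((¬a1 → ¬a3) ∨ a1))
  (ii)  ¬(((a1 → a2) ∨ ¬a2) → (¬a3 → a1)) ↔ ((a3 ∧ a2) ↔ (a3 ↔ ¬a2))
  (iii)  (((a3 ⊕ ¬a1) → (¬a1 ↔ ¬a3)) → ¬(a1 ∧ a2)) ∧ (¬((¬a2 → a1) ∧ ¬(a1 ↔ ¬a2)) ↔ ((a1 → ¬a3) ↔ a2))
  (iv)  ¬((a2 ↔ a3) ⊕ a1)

(i) fails at (0,0,0): the formula yields 0, φ is 1.
(iii) fails at (0,0,0): the formula yields 0, φ is 1.
(iv) fails at (0,0,0): the formula yields 0, φ is 1.
That leaves (ii). Evaluating it on every row reproduces the table of φ exactly.

ii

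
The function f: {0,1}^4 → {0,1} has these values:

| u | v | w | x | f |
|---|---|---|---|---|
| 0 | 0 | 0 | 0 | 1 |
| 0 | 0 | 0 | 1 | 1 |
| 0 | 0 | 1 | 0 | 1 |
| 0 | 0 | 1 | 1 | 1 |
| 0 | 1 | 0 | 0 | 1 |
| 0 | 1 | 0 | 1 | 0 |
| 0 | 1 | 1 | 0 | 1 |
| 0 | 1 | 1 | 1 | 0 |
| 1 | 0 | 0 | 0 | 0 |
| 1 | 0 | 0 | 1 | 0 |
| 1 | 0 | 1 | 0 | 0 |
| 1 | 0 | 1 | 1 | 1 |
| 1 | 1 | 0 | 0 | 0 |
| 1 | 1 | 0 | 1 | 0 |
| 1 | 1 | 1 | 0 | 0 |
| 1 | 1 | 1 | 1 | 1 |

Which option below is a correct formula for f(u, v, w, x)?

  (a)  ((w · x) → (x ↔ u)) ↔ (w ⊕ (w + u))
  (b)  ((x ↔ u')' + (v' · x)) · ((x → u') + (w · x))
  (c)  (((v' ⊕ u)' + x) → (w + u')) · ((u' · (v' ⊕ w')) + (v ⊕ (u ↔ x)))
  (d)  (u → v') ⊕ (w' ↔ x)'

(a) fails at (0,0,0,0): the formula yields 0, f is 1.
(c) fails at (0,0,0,1): the formula yields 0, f is 1.
(d) fails at (0,0,0,0): the formula yields 0, f is 1.
That leaves (b). Evaluating it on every row reproduces the table of f exactly.

b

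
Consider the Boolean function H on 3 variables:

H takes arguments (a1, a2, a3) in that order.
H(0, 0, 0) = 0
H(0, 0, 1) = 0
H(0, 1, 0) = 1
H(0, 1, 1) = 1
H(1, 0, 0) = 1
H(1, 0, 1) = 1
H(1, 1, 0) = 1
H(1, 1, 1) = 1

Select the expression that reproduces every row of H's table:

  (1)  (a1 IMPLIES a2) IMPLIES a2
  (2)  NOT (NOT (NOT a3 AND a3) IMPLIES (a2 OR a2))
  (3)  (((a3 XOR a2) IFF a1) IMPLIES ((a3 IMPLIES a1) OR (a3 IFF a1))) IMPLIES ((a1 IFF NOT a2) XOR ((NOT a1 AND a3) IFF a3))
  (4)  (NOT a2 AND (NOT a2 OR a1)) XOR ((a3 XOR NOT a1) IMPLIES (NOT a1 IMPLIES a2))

1

(2) fails at (0,0,0): the formula yields 1, H is 0.
(3) fails at (0,0,0): the formula yields 1, H is 0.
(4) fails at (0,0,0): the formula yields 1, H is 0.
(1) is the remaining candidate, and it agrees with H on all 8 inputs.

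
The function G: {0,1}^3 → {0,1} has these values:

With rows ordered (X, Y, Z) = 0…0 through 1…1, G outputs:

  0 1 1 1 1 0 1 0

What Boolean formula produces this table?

G is 0 on only 3 rows — (0,0,0), (1,0,1), (1,1,1). Writing each as a minterm (¬X·¬Y·¬Z, X·¬Y·Z, X·Y·Z) and OR-ing them characterizes exactly where G=0, so G is the negation of that disjunction.

G(X, Y, Z) = ¬((((¬X ∧ ¬Y) ∧ ¬Z) ∨ ((X ∧ ¬Y) ∧ Z)) ∨ ((X ∧ Y) ∧ Z))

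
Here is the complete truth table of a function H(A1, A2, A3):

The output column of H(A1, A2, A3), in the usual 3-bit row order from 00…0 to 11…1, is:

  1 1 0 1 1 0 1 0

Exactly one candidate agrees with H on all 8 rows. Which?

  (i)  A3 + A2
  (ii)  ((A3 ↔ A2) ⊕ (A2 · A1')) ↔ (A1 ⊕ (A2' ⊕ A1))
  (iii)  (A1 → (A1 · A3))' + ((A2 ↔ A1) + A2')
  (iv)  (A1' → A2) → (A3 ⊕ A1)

iv

(i) disagrees with H on (0,0,0) (formula → 0, table → 1); rule it out.
(ii) disagrees with H on (0,0,1) (formula → 0, table → 1); rule it out.
(iii) disagrees with H on (0,1,1) (formula → 0, table → 1); rule it out.
Only (iv) survives; checking it on all 8 rows confirms it matches H.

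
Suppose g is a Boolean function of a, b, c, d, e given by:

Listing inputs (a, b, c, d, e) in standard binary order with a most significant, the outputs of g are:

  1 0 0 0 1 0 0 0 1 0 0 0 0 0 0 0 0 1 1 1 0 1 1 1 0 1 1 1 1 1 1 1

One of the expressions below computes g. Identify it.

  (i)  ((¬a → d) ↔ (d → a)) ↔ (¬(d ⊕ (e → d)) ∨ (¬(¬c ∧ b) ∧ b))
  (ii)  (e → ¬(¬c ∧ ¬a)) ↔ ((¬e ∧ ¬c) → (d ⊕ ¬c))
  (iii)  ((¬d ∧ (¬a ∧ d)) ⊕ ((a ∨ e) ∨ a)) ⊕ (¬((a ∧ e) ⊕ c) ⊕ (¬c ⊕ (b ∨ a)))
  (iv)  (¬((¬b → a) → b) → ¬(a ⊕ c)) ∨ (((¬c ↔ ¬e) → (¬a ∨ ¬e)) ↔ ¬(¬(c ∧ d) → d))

i

(ii) fails at (0,0,1,0,1): the formula yields 1, g is 0.
(iii) fails at (0,0,0,0,0): the formula yields 0, g is 1.
(iv) fails at (0,0,0,0,1): the formula yields 1, g is 0.
(i) is the remaining candidate, and it agrees with g on all 32 inputs.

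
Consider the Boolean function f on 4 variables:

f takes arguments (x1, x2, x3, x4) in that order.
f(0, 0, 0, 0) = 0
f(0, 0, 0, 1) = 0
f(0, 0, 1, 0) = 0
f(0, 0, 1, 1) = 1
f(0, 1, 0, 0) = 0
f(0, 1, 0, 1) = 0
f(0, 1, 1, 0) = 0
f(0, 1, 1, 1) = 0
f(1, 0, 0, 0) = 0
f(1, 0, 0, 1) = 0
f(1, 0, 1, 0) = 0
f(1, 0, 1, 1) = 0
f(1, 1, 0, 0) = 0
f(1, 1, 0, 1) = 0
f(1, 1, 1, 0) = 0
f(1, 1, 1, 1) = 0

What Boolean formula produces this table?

Only row (0,0,1,1) gives 1. That row's minterm ¬x1·¬x2·x3·x4 is f directly.

f(x1, x2, x3, x4) = ((¬x1 ∧ ¬x2) ∧ x3) ∧ x4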